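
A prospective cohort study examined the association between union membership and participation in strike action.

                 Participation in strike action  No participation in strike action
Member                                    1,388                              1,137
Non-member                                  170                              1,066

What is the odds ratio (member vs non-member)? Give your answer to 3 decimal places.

Cells: a = 1388, b = 1137, c = 170, d = 1066.
OR = (a·d)/(b·c) = (1388 × 1066) / (1137 × 170) = 1479608 / 193290 = 7.65486
The odds of participation in strike action are about 7.65 times as high in the member group.

7.655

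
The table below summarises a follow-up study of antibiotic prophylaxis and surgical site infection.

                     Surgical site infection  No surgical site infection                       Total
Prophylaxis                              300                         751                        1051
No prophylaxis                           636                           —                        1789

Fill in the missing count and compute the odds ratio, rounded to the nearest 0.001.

0.724

The missing cell is in the unexposed row: 1789 − 636 = 1153.
So a = 300, b = 751, c = 636, d = 1153.
OR = (a·d)/(b·c) = (300 × 1153) / (751 × 636) = 345900 / 477636 = 0.72419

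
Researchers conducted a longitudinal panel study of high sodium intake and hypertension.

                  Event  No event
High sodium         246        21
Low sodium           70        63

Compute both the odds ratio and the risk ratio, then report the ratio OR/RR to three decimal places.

6.023

Cells: a = 246, b = 21, c = 70, d = 63.
OR = (246·63)/(21·70) = 15498/1470 = 10.54286
Risk in exposed = 246/267 = 0.92135; risk in unexposed = 70/133 = 0.52632; RR = 1.75056
OR/RR = 10.54286 / 1.75056 = 6.02256
The outcome is not rare, so the OR lies further from 1 than the RR.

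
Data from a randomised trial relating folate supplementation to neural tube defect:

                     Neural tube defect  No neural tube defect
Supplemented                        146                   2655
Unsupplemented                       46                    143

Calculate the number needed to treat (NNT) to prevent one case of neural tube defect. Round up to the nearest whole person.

6

Risk in treated group = 146/2801 = 0.05212; risk in control = 46/189 = 0.24339.
Absolute risk reduction = 0.24339 − 0.05212 = 0.19126
NNT = 1 / ARR = 1 / 0.19126 = 5.228 → round up → 6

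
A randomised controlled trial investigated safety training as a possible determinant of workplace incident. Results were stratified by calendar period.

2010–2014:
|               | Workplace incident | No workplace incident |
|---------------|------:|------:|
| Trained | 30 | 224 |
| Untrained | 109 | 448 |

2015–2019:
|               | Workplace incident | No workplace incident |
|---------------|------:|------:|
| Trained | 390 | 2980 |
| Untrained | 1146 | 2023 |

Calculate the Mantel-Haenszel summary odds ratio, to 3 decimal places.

0.248

OR_MH = Σ(aᵢdᵢ/nᵢ) / Σ(bᵢcᵢ/nᵢ), where nᵢ is the stratum total.
Stratum 1 (2010–2014): n = 811; a·d/n = 30·448/811 = 16.5721; b·c/n = 224·109/811 = 30.1060
Stratum 2 (2015–2019): n = 6539; a·d/n = 390·2023/6539 = 120.6561; b·c/n = 2980·1146/6539 = 522.2633
OR_MH = (16.5721 + 120.6561) / (30.1060 + 522.2633) = 137.2282 / 552.3694 = 0.24844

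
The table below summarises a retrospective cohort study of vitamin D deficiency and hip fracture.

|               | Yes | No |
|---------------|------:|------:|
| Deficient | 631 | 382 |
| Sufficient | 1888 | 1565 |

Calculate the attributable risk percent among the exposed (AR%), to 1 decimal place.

Cells: a = 631, b = 382, c = 1888, d = 1565.
Risk in exposed = 631/1013 = 0.62290; risk in unexposed = 1888/3453 = 0.54677.
RR = 0.62290/0.54677 = 1.13924
AR% = (RR − 1)/RR × 100 = (1.13924 − 1)/1.13924 × 100 = 12.2220%

12.2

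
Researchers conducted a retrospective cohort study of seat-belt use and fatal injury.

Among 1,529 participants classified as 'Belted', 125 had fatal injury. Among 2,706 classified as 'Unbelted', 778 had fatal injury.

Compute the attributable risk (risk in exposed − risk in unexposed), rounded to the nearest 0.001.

From the description: a = 125, b = 1404, c = 778, d = 1928.
Risk in exposed = 125/1529 = 0.081753; risk in unexposed = 778/2706 = 0.287509.
Risk difference = 0.081753 − 0.287509 = -0.205756

-0.206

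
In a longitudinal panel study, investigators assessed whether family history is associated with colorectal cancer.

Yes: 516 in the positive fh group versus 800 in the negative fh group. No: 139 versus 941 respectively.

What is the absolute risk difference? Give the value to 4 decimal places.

0.3283

From the description: a = 516, b = 139, c = 800, d = 941.
Risk in exposed = 516/655 = 0.787786; risk in unexposed = 800/1741 = 0.459506.
Risk difference = 0.787786 − 0.459506 = 0.328280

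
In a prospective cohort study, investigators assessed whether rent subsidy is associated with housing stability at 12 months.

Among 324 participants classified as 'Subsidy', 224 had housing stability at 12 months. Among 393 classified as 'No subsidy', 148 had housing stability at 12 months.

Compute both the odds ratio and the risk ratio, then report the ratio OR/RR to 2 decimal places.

2.02

From the description: a = 224, b = 100, c = 148, d = 245.
OR = (224·245)/(100·148) = 54880/14800 = 3.70811
Risk in exposed = 224/324 = 0.69136; risk in unexposed = 148/393 = 0.37659; RR = 1.83584
OR/RR = 3.70811 / 1.83584 = 2.01985
The outcome is not rare, so the OR lies further from 1 than the RR.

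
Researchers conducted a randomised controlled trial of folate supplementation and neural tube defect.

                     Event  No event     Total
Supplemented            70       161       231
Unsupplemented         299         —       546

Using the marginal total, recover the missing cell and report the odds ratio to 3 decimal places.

0.359

The missing cell is in the unexposed row: 546 − 299 = 247.
So a = 70, b = 161, c = 299, d = 247.
OR = (a·d)/(b·c) = (70 × 247) / (161 × 299) = 17290 / 48139 = 0.35917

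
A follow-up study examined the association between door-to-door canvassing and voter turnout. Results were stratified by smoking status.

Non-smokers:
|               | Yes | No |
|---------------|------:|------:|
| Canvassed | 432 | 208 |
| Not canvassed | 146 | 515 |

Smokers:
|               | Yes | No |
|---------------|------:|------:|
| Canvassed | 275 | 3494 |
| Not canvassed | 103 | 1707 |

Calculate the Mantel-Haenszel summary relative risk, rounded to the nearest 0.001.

RR_MH = Σ(aᵢ·n₀ᵢ/nᵢ) / Σ(cᵢ·n₁ᵢ/nᵢ), with n₁ᵢ = aᵢ+bᵢ (exposed), n₀ᵢ = cᵢ+dᵢ (unexposed), nᵢ = n₁ᵢ+n₀ᵢ.
Stratum 1 (Non-smokers): n₁ = 640, n₀ = 661, n = 1301; a·n₀/n = 432·661/1301 = 219.4865; c·n₁/n = 146·640/1301 = 71.8217
Stratum 2 (Smokers): n₁ = 3769, n₀ = 1810, n = 5579; a·n₀/n = 275·1810/5579 = 89.2185; c·n₁/n = 103·3769/5579 = 69.5836
RR_MH = (219.4865 + 89.2185) / (71.8217 + 69.5836) = 308.7050 / 141.4053 = 2.18312

2.183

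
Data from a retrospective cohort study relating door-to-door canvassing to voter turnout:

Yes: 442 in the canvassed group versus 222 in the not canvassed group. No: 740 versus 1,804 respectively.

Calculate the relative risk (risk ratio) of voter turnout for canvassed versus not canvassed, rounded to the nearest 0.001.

3.413

From the description: a = 442, b = 740, c = 222, d = 1804.
Risk in exposed = 442/1182 = 0.37394; risk in unexposed = 222/2026 = 0.10958.
RR = 0.37394 / 0.10958 = 3.41265
The risk among the exposed is 3.41 times that among the unexposed.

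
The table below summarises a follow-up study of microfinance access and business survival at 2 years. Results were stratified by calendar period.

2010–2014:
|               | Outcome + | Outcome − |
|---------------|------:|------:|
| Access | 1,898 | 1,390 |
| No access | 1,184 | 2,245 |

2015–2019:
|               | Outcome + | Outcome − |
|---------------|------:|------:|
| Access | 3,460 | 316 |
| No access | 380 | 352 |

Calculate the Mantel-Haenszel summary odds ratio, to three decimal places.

3.330

OR_MH = Σ(aᵢdᵢ/nᵢ) / Σ(bᵢcᵢ/nᵢ), where nᵢ is the stratum total.
Stratum 1 (2010–2014): n = 6717; a·d/n = 1898·2245/6717 = 634.3621; b·c/n = 1390·1184/6717 = 245.0141
Stratum 2 (2015–2019): n = 4508; a·d/n = 3460·352/4508 = 270.1686; b·c/n = 316·380/4508 = 26.6371
OR_MH = (634.3621 + 270.1686) / (245.0141 + 26.6371) = 904.5307 / 271.6512 = 3.32975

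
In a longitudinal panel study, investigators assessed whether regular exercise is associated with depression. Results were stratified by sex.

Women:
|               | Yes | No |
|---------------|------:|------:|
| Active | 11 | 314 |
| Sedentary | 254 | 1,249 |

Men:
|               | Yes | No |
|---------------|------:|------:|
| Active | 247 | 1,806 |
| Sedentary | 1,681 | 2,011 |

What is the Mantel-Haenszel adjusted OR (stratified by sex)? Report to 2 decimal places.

0.16

OR_MH = Σ(aᵢdᵢ/nᵢ) / Σ(bᵢcᵢ/nᵢ), where nᵢ is the stratum total.
Stratum 1 (Women): n = 1828; a·d/n = 11·1249/1828 = 7.5159; b·c/n = 314·254/1828 = 43.6302
Stratum 2 (Men): n = 5745; a·d/n = 247·2011/5745 = 86.4607; b·c/n = 1806·1681/5745 = 528.4397
OR_MH = (7.5159 + 86.4607) / (43.6302 + 528.4397) = 93.9766 / 572.0699 = 0.16427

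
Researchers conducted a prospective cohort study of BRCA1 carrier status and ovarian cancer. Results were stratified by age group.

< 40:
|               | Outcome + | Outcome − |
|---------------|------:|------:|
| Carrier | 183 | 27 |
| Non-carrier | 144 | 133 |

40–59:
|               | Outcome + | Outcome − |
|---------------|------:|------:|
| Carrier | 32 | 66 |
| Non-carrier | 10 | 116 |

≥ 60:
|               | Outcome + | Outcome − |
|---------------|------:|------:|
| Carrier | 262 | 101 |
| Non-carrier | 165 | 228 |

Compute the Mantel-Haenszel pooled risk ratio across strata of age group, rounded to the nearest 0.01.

1.77

RR_MH = Σ(aᵢ·n₀ᵢ/nᵢ) / Σ(cᵢ·n₁ᵢ/nᵢ), with n₁ᵢ = aᵢ+bᵢ (exposed), n₀ᵢ = cᵢ+dᵢ (unexposed), nᵢ = n₁ᵢ+n₀ᵢ.
Stratum 1 (< 40): n₁ = 210, n₀ = 277, n = 487; a·n₀/n = 183·277/487 = 104.0883; c·n₁/n = 144·210/487 = 62.0945
Stratum 2 (40–59): n₁ = 98, n₀ = 126, n = 224; a·n₀/n = 32·126/224 = 18.0000; c·n₁/n = 10·98/224 = 4.3750
Stratum 3 (≥ 60): n₁ = 363, n₀ = 393, n = 756; a·n₀/n = 262·393/756 = 136.1984; c·n₁/n = 165·363/756 = 79.2262
RR_MH = (104.0883 + 18.0000 + 136.1984) / (62.0945 + 4.3750 + 79.2262) = 258.2867 / 145.6956 = 1.77278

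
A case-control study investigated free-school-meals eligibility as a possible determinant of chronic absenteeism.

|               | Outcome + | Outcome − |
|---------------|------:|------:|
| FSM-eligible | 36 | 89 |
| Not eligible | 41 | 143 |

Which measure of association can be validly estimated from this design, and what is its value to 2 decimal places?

1.41

Cells: a = 36, b = 89, c = 41, d = 143.
This is a case-control study: participants were sampled on outcome status, so risks in the source population cannot be estimated directly — relative risk is not valid here. The odds ratio is the appropriate measure.
OR = (a·d)/(b·c) = (36 × 143) / (89 × 41) = 5148 / 3649 = 1.41080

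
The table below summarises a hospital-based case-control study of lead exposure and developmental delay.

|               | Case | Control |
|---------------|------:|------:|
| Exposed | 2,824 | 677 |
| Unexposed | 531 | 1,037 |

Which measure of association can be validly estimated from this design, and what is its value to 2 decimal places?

8.15

Cells: a = 2824, b = 677, c = 531, d = 1037.
This is a hospital-based case-control study: participants were sampled on outcome status, so risks in the source population cannot be estimated directly — relative risk is not valid here. The odds ratio is the appropriate measure.
OR = (a·d)/(b·c) = (2824 × 1037) / (677 × 531) = 2928488 / 359487 = 8.14630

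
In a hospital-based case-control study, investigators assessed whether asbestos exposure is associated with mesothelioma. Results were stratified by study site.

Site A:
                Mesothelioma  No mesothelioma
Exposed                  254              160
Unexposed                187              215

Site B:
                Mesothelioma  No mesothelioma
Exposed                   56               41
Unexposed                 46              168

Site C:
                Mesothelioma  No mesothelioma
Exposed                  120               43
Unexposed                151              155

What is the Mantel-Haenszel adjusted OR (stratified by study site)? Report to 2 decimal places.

2.42

OR_MH = Σ(aᵢdᵢ/nᵢ) / Σ(bᵢcᵢ/nᵢ), where nᵢ is the stratum total.
Stratum 1 (Site A): n = 816; a·d/n = 254·215/816 = 66.9240; b·c/n = 160·187/816 = 36.6667
Stratum 2 (Site B): n = 311; a·d/n = 56·168/311 = 30.2508; b·c/n = 41·46/311 = 6.0643
Stratum 3 (Site C): n = 469; a·d/n = 120·155/469 = 39.6588; b·c/n = 43·151/469 = 13.8443
OR_MH = (66.9240 + 30.2508 + 39.6588) / (36.6667 + 6.0643 + 13.8443) = 136.8337 / 56.5753 = 2.41861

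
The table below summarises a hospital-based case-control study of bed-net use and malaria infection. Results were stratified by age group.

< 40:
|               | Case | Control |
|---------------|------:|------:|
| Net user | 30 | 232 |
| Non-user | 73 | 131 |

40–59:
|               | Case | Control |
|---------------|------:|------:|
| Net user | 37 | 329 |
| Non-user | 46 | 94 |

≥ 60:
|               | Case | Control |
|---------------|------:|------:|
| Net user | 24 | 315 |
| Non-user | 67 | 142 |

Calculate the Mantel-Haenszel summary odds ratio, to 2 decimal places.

OR_MH = Σ(aᵢdᵢ/nᵢ) / Σ(bᵢcᵢ/nᵢ), where nᵢ is the stratum total.
Stratum 1 (< 40): n = 466; a·d/n = 30·131/466 = 8.4335; b·c/n = 232·73/466 = 36.3433
Stratum 2 (40–59): n = 506; a·d/n = 37·94/506 = 6.8735; b·c/n = 329·46/506 = 29.9091
Stratum 3 (≥ 60): n = 548; a·d/n = 24·142/548 = 6.2190; b·c/n = 315·67/548 = 38.5128
OR_MH = (8.4335 + 6.8735 + 6.2190) / (36.3433 + 29.9091 + 38.5128) = 21.5260 / 104.7652 = 0.20547

0.21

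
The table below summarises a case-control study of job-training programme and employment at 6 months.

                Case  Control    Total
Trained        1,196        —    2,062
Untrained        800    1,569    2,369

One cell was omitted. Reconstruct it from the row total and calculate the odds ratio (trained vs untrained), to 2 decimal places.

2.71

The missing cell is in the exposed row: 2062 − 1196 = 866.
So a = 1196, b = 866, c = 800, d = 1569.
OR = (a·d)/(b·c) = (1196 × 1569) / (866 × 800) = 1876524 / 692800 = 2.70861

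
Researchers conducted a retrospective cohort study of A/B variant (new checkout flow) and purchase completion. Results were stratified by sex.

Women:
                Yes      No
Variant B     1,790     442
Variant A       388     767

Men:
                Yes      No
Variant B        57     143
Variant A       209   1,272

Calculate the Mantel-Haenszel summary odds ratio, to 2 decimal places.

6.56

OR_MH = Σ(aᵢdᵢ/nᵢ) / Σ(bᵢcᵢ/nᵢ), where nᵢ is the stratum total.
Stratum 1 (Women): n = 3387; a·d/n = 1790·767/3387 = 405.3528; b·c/n = 442·388/3387 = 50.6336
Stratum 2 (Men): n = 1681; a·d/n = 57·1272/1681 = 43.1315; b·c/n = 143·209/1681 = 17.7793
OR_MH = (405.3528 + 43.1315) / (50.6336 + 17.7793) = 448.4843 / 68.4129 = 6.55555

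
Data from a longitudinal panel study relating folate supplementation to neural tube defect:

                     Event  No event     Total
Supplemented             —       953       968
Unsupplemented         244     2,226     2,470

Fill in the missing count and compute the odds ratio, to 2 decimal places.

0.14

The missing cell is in the exposed row: 968 − 953 = 15.
So a = 15, b = 953, c = 244, d = 2226.
OR = (a·d)/(b·c) = (15 × 2226) / (953 × 244) = 33390 / 232532 = 0.14359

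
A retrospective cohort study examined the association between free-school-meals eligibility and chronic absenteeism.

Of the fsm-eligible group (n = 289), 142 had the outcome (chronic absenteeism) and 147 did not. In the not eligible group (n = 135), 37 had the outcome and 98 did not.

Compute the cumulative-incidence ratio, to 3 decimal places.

From the description: a = 142, b = 147, c = 37, d = 98.
Risk in exposed = 142/289 = 0.49135; risk in unexposed = 37/135 = 0.27407.
RR = 0.49135 / 0.27407 = 1.79276
The risk among the exposed is 1.79 times that among the unexposed.

1.793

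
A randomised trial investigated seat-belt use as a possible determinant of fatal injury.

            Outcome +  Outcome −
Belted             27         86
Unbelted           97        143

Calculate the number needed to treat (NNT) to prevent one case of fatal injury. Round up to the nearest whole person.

Risk in treated group = 27/113 = 0.23894; risk in control = 97/240 = 0.40417.
Absolute risk reduction = 0.40417 − 0.23894 = 0.16523
NNT = 1 / ARR = 1 / 0.16523 = 6.052 → round up → 7

7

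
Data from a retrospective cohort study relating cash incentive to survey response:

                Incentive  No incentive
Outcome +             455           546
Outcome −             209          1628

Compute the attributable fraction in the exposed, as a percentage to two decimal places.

63.35

Reading the table with exposure as columns: a = 455 (Incentive, case), b = 209 (Incentive, non-case), c = 546 (No incentive, case), d = 1628.
Risk in exposed = 455/664 = 0.68524; risk in unexposed = 546/2174 = 0.25115.
RR = 0.68524/0.25115 = 2.72841
AR% = (RR − 1)/RR × 100 = (2.72841 − 1)/2.72841 × 100 = 63.3487%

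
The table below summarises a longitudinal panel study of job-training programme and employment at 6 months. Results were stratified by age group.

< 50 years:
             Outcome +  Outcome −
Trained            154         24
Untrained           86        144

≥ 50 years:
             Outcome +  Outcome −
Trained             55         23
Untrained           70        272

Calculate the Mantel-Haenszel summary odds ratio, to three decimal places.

10.118

OR_MH = Σ(aᵢdᵢ/nᵢ) / Σ(bᵢcᵢ/nᵢ), where nᵢ is the stratum total.
Stratum 1 (< 50 years): n = 408; a·d/n = 154·144/408 = 54.3529; b·c/n = 24·86/408 = 5.0588
Stratum 2 (≥ 50 years): n = 420; a·d/n = 55·272/420 = 35.6190; b·c/n = 23·70/420 = 3.8333
OR_MH = (54.3529 + 35.6190) / (5.0588 + 3.8333) = 89.9720 / 8.8922 = 10.11813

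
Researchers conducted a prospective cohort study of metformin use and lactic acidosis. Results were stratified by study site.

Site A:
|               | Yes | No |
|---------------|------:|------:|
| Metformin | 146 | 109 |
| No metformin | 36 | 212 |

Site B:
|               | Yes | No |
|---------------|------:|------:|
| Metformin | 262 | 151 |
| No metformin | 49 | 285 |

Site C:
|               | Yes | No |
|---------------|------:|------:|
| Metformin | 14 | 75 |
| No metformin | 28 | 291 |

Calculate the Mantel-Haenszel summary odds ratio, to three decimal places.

OR_MH = Σ(aᵢdᵢ/nᵢ) / Σ(bᵢcᵢ/nᵢ), where nᵢ is the stratum total.
Stratum 1 (Site A): n = 503; a·d/n = 146·212/503 = 61.5348; b·c/n = 109·36/503 = 7.8012
Stratum 2 (Site B): n = 747; a·d/n = 262·285/747 = 99.9598; b·c/n = 151·49/747 = 9.9050
Stratum 3 (Site C): n = 408; a·d/n = 14·291/408 = 9.9853; b·c/n = 75·28/408 = 5.1471
OR_MH = (61.5348 + 99.9598 + 9.9853) / (7.8012 + 9.9050 + 5.1471) = 171.4799 / 22.8532 = 7.50354

7.504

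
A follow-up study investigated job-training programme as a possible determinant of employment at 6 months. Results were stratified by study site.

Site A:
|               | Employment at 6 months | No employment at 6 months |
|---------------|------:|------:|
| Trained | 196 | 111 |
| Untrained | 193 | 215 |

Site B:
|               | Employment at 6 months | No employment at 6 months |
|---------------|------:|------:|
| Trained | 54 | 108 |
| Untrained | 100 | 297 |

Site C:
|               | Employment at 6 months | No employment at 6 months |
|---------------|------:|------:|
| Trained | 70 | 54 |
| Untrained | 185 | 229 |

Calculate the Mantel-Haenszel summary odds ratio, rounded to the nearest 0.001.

1.731

OR_MH = Σ(aᵢdᵢ/nᵢ) / Σ(bᵢcᵢ/nᵢ), where nᵢ is the stratum total.
Stratum 1 (Site A): n = 715; a·d/n = 196·215/715 = 58.9371; b·c/n = 111·193/715 = 29.9622
Stratum 2 (Site B): n = 559; a·d/n = 54·297/559 = 28.6905; b·c/n = 108·100/559 = 19.3202
Stratum 3 (Site C): n = 538; a·d/n = 70·229/538 = 29.7955; b·c/n = 54·185/538 = 18.5688
OR_MH = (58.9371 + 28.6905 + 29.7955) / (29.9622 + 19.3202 + 18.5688) = 117.4231 / 67.8512 = 1.73060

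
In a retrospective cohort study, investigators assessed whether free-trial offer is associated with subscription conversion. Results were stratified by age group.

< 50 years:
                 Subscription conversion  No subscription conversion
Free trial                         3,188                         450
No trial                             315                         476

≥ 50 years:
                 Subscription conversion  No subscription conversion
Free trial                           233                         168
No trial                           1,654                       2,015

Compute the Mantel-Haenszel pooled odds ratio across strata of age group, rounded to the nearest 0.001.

OR_MH = Σ(aᵢdᵢ/nᵢ) / Σ(bᵢcᵢ/nᵢ), where nᵢ is the stratum total.
Stratum 1 (< 50 years): n = 4429; a·d/n = 3188·476/4429 = 342.6254; b·c/n = 450·315/4429 = 32.0050
Stratum 2 (≥ 50 years): n = 4070; a·d/n = 233·2015/4070 = 115.3550; b·c/n = 168·1654/4070 = 68.2732
OR_MH = (342.6254 + 115.3550) / (32.0050 + 68.2732) = 457.9805 / 100.2782 = 4.56710

4.567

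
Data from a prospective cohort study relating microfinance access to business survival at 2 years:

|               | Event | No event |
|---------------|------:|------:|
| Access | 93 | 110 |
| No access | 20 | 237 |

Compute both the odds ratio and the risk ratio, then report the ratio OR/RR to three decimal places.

Cells: a = 93, b = 110, c = 20, d = 237.
OR = (93·237)/(110·20) = 22041/2200 = 10.01864
Risk in exposed = 93/203 = 0.45813; risk in unexposed = 20/257 = 0.07782; RR = 5.88695
OR/RR = 10.01864 / 5.88695 = 1.70184
The outcome is not rare, so the OR lies further from 1 than the RR.

1.702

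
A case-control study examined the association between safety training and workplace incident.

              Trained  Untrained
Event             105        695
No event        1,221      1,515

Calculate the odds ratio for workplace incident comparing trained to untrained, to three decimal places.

Reading the table with exposure as columns: a = 105 (Trained, case), b = 1221 (Trained, non-case), c = 695 (Untrained, case), d = 1515.
OR = (a·d)/(b·c) = (105 × 1515) / (1221 × 695) = 159075 / 848595 = 0.18746
Exposure is associated with lower odds of workplace incident (OR = 0.19 < 1).

0.187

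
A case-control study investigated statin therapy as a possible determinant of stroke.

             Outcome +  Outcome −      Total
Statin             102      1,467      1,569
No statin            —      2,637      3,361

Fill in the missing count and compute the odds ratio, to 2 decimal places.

The missing cell is in the unexposed row: 3361 − 2637 = 724.
So a = 102, b = 1467, c = 724, d = 2637.
OR = (a·d)/(b·c) = (102 × 2637) / (1467 × 724) = 268974 / 1062108 = 0.25325

0.25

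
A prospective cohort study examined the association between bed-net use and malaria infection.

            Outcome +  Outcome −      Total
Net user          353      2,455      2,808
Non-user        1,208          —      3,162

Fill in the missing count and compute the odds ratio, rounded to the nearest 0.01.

The missing cell is in the unexposed row: 3162 − 1208 = 1954.
So a = 353, b = 2455, c = 1208, d = 1954.
OR = (a·d)/(b·c) = (353 × 1954) / (2455 × 1208) = 689762 / 2965640 = 0.23258

0.23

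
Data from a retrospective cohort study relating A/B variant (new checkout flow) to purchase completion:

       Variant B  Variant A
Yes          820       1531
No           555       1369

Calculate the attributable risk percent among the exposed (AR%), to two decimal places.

11.47

Reading the table with exposure as columns: a = 820 (Variant B, case), b = 555 (Variant B, non-case), c = 1531 (Variant A, case), d = 1369.
Risk in exposed = 820/1375 = 0.59636; risk in unexposed = 1531/2900 = 0.52793.
RR = 0.59636/0.52793 = 1.12962
AR% = (RR − 1)/RR × 100 = (1.12962 − 1)/1.12962 × 100 = 11.4750%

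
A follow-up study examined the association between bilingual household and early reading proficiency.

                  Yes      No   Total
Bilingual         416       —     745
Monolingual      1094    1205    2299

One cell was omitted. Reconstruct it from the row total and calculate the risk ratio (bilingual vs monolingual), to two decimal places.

The missing cell is in the exposed row: 745 − 416 = 329.
So a = 416, b = 329, c = 1094, d = 1205.
RR = [a/(a+b)] / [c/(c+d)] = (416/745) / (1094/2299) = 0.55839/0.47586 = 1.17343

1.17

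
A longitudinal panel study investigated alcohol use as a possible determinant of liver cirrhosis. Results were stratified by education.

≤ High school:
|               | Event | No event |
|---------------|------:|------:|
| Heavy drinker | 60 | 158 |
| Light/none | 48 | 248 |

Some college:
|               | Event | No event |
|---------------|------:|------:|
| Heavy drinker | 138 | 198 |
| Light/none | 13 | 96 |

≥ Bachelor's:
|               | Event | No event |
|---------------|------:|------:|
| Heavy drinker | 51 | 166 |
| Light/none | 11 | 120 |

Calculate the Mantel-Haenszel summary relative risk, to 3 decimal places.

2.364

RR_MH = Σ(aᵢ·n₀ᵢ/nᵢ) / Σ(cᵢ·n₁ᵢ/nᵢ), with n₁ᵢ = aᵢ+bᵢ (exposed), n₀ᵢ = cᵢ+dᵢ (unexposed), nᵢ = n₁ᵢ+n₀ᵢ.
Stratum 1 (≤ High school): n₁ = 218, n₀ = 296, n = 514; a·n₀/n = 60·296/514 = 34.5525; c·n₁/n = 48·218/514 = 20.3580
Stratum 2 (Some college): n₁ = 336, n₀ = 109, n = 445; a·n₀/n = 138·109/445 = 33.8022; c·n₁/n = 13·336/445 = 9.8157
Stratum 3 (≥ Bachelor's): n₁ = 217, n₀ = 131, n = 348; a·n₀/n = 51·131/348 = 19.1983; c·n₁/n = 11·217/348 = 6.8592
RR_MH = (34.5525 + 33.8022 + 19.1983) / (20.3580 + 9.8157 + 6.8592) = 87.5531 / 37.0329 = 2.36420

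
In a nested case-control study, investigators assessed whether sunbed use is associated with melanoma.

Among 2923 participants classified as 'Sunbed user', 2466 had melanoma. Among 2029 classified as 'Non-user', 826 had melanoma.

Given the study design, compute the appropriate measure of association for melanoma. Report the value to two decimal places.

From the description: a = 2466, b = 457, c = 826, d = 1203.
This is a nested case-control study: participants were sampled on outcome status, so risks in the source population cannot be estimated directly — relative risk is not valid here. The odds ratio is the appropriate measure.
OR = (a·d)/(b·c) = (2466 × 1203) / (457 × 826) = 2966598 / 377482 = 7.85891

7.86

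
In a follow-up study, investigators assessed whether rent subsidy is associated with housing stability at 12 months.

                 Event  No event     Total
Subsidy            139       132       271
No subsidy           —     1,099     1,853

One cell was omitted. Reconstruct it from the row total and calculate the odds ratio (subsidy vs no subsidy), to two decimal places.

The missing cell is in the unexposed row: 1853 − 1099 = 754.
So a = 139, b = 132, c = 754, d = 1099.
OR = (a·d)/(b·c) = (139 × 1099) / (132 × 754) = 152761 / 99528 = 1.53485

1.53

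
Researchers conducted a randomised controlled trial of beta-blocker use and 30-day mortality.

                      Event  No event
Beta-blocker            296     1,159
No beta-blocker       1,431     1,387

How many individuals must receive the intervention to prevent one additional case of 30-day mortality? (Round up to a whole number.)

Risk in treated group = 296/1455 = 0.20344; risk in control = 1431/2818 = 0.50781.
Absolute risk reduction = 0.50781 − 0.20344 = 0.30437
NNT = 1 / ARR = 1 / 0.30437 = 3.285 → round up → 4

4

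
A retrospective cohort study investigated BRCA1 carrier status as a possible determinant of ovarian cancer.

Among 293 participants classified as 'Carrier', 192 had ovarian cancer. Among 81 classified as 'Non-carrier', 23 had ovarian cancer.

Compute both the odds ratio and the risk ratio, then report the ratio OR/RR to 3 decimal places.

2.077

From the description: a = 192, b = 101, c = 23, d = 58.
OR = (192·58)/(101·23) = 11136/2323 = 4.79380
Risk in exposed = 192/293 = 0.65529; risk in unexposed = 23/81 = 0.28395; RR = 2.30776
OR/RR = 4.79380 / 2.30776 = 2.07725
The outcome is not rare, so the OR lies further from 1 than the RR.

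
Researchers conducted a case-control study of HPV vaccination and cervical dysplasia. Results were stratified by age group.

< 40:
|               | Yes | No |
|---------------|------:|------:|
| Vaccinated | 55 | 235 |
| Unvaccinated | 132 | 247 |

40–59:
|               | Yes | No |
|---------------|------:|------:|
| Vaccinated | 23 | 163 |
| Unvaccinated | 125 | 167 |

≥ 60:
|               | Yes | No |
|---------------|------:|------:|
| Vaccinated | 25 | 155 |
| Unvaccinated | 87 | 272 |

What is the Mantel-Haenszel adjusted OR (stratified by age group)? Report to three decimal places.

OR_MH = Σ(aᵢdᵢ/nᵢ) / Σ(bᵢcᵢ/nᵢ), where nᵢ is the stratum total.
Stratum 1 (< 40): n = 669; a·d/n = 55·247/669 = 20.3064; b·c/n = 235·132/669 = 46.3677
Stratum 2 (40–59): n = 478; a·d/n = 23·167/478 = 8.0356; b·c/n = 163·125/478 = 42.6255
Stratum 3 (≥ 60): n = 539; a·d/n = 25·272/539 = 12.6160; b·c/n = 155·87/539 = 25.0186
OR_MH = (20.3064 + 8.0356 + 12.6160) / (46.3677 + 42.6255 + 25.0186) = 40.9579 / 114.0118 = 0.35924

0.359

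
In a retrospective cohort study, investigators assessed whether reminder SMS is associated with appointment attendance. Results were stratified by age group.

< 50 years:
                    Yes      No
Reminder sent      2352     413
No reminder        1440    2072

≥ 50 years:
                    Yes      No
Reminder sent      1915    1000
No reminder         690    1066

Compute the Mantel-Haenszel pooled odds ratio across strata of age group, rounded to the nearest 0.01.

5.00

OR_MH = Σ(aᵢdᵢ/nᵢ) / Σ(bᵢcᵢ/nᵢ), where nᵢ is the stratum total.
Stratum 1 (< 50 years): n = 6277; a·d/n = 2352·2072/6277 = 776.3811; b·c/n = 413·1440/6277 = 94.7459
Stratum 2 (≥ 50 years): n = 4671; a·d/n = 1915·1066/4671 = 437.0349; b·c/n = 1000·690/4671 = 147.7200
OR_MH = (776.3811 + 437.0349) / (94.7459 + 147.7200) = 1213.4160 / 242.4659 = 5.00448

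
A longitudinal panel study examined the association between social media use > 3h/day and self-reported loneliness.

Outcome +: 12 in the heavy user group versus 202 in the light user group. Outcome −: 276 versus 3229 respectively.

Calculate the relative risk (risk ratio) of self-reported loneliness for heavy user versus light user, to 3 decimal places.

0.708

From the description: a = 12, b = 276, c = 202, d = 3229.
Risk in exposed = 12/288 = 0.04167; risk in unexposed = 202/3431 = 0.05887.
RR = 0.04167 / 0.05887 = 0.70771
The risk is 29% lower among the exposed than among the unexposed.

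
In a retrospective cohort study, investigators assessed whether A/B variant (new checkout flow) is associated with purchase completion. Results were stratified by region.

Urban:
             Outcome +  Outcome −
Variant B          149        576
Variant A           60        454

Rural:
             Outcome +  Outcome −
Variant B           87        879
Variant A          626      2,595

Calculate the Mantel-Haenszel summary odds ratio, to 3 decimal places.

0.681

OR_MH = Σ(aᵢdᵢ/nᵢ) / Σ(bᵢcᵢ/nᵢ), where nᵢ is the stratum total.
Stratum 1 (Urban): n = 1239; a·d/n = 149·454/1239 = 54.5973; b·c/n = 576·60/1239 = 27.8935
Stratum 2 (Rural): n = 4187; a·d/n = 87·2595/4187 = 53.9205; b·c/n = 879·626/4187 = 131.4196
OR_MH = (54.5973 + 53.9205) / (27.8935 + 131.4196) = 108.5177 / 159.3131 = 0.68116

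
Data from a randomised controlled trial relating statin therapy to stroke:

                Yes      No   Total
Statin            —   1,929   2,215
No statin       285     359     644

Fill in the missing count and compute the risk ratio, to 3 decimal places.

0.292

The missing cell is in the exposed row: 2215 − 1929 = 286.
So a = 286, b = 1929, c = 285, d = 359.
RR = [a/(a+b)] / [c/(c+d)] = (286/2215) / (285/644) = 0.12912/0.44255 = 0.29177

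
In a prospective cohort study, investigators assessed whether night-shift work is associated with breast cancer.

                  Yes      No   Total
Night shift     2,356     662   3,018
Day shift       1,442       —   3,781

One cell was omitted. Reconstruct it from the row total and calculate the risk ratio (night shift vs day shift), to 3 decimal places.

The missing cell is in the unexposed row: 3781 − 1442 = 2339.
So a = 2356, b = 662, c = 1442, d = 2339.
RR = [a/(a+b)] / [c/(c+d)] = (2356/3018) / (1442/3781) = 0.78065/0.38138 = 2.04690

2.047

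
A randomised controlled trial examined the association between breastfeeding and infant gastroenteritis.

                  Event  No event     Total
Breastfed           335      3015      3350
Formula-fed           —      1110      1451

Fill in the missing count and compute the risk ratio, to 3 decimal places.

The missing cell is in the unexposed row: 1451 − 1110 = 341.
So a = 335, b = 3015, c = 341, d = 1110.
RR = [a/(a+b)] / [c/(c+d)] = (335/3350) / (341/1451) = 0.10000/0.23501 = 0.42551

0.426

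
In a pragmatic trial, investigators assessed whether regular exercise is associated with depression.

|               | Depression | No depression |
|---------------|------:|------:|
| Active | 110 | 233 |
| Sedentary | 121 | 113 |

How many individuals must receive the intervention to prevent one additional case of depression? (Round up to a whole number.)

Risk in treated group = 110/343 = 0.32070; risk in control = 121/234 = 0.51709.
Absolute risk reduction = 0.51709 − 0.32070 = 0.19639
NNT = 1 / ARR = 1 / 0.19639 = 5.092 → round up → 6

6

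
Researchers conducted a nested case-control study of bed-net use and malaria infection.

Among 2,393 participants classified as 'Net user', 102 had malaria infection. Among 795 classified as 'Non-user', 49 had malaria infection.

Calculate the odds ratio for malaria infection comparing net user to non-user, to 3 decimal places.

0.678

From the description: a = 102, b = 2291, c = 49, d = 746.
OR = (a·d)/(b·c) = (102 × 746) / (2291 × 49) = 76092 / 112259 = 0.67783
Exposure is associated with lower odds of malaria infection (OR = 0.68 < 1).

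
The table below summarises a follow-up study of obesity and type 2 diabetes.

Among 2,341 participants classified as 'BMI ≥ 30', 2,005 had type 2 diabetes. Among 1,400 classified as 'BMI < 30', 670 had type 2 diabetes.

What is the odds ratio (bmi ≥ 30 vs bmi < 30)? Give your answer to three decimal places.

6.502

From the description: a = 2005, b = 336, c = 670, d = 730.
OR = (a·d)/(b·c) = (2005 × 730) / (336 × 670) = 1463650 / 225120 = 6.50164
The odds of type 2 diabetes are about 6.50 times as high in the bmi ≥ 30 group.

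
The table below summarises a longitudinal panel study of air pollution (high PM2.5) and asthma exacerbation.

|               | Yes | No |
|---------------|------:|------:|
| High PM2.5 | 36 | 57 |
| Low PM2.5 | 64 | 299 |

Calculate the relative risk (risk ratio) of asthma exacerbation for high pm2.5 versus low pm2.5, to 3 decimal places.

2.196

Cells: a = 36, b = 57, c = 64, d = 299.
Risk in exposed = 36/93 = 0.38710; risk in unexposed = 64/363 = 0.17631.
RR = 0.38710 / 0.17631 = 2.19556
The risk among the exposed is 2.20 times that among the unexposed.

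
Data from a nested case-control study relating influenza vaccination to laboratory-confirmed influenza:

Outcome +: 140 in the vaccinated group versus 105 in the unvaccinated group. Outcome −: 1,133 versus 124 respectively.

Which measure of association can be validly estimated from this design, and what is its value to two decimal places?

0.15

From the description: a = 140, b = 1133, c = 105, d = 124.
This is a nested case-control study: participants were sampled on outcome status, so risks in the source population cannot be estimated directly — relative risk is not valid here. The odds ratio is the appropriate measure.
OR = (a·d)/(b·c) = (140 × 124) / (1133 × 105) = 17360 / 118965 = 0.14593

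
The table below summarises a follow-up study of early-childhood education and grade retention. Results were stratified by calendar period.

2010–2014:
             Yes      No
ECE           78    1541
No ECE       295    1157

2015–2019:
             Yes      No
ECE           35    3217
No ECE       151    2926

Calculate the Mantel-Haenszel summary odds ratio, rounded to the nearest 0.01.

0.20

OR_MH = Σ(aᵢdᵢ/nᵢ) / Σ(bᵢcᵢ/nᵢ), where nᵢ is the stratum total.
Stratum 1 (2010–2014): n = 3071; a·d/n = 78·1157/3071 = 29.3865; b·c/n = 1541·295/3071 = 148.0283
Stratum 2 (2015–2019): n = 6329; a·d/n = 35·2926/6329 = 16.1811; b·c/n = 3217·151/6329 = 76.7526
OR_MH = (29.3865 + 16.1811) / (148.0283 + 76.7526) = 45.5676 / 224.7809 = 0.20272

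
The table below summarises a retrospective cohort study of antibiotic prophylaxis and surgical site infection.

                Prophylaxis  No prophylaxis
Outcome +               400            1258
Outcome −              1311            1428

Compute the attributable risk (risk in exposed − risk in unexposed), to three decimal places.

-0.235

Reading the table with exposure as columns: a = 400 (Prophylaxis, case), b = 1311 (Prophylaxis, non-case), c = 1258 (No prophylaxis, case), d = 1428.
Risk in exposed = 400/1711 = 0.233781; risk in unexposed = 1258/2686 = 0.468354.
Risk difference = 0.233781 − 0.468354 = -0.234573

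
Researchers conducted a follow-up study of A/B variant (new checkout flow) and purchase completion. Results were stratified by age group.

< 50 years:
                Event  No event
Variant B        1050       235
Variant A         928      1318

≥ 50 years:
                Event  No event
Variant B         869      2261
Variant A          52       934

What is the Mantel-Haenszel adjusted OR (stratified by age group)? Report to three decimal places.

6.522

OR_MH = Σ(aᵢdᵢ/nᵢ) / Σ(bᵢcᵢ/nᵢ), where nᵢ is the stratum total.
Stratum 1 (< 50 years): n = 3531; a·d/n = 1050·1318/3531 = 391.9286; b·c/n = 235·928/3531 = 61.7615
Stratum 2 (≥ 50 years): n = 4116; a·d/n = 869·934/4116 = 197.1929; b·c/n = 2261·52/4116 = 28.5646
OR_MH = (391.9286 + 197.1929) / (61.7615 + 28.5646) = 589.1215 / 90.3262 = 6.52216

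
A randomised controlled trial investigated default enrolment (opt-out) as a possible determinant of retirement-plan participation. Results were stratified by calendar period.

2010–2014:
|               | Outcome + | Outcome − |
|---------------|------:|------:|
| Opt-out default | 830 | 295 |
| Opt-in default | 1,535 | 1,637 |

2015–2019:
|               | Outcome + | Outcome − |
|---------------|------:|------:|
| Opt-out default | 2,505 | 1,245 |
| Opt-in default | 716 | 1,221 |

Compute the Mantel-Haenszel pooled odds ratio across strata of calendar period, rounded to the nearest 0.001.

OR_MH = Σ(aᵢdᵢ/nᵢ) / Σ(bᵢcᵢ/nᵢ), where nᵢ is the stratum total.
Stratum 1 (2010–2014): n = 4297; a·d/n = 830·1637/4297 = 316.1997; b·c/n = 295·1535/4297 = 105.3817
Stratum 2 (2015–2019): n = 5687; a·d/n = 2505·1221/5687 = 537.8240; b·c/n = 1245·716/5687 = 156.7470
OR_MH = (316.1997 + 537.8240) / (105.3817 + 156.7470) = 854.0237 / 262.1286 = 3.25803

3.258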